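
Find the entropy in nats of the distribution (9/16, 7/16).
0.6853 nats

Shannon entropy is H(X) = -Σ p(x) log p(x).

For P = (9/16, 7/16):
H = -9/16 × log_e(9/16) -7/16 × log_e(7/16)
H = 0.6853 nats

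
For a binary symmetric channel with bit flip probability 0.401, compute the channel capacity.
0.0285 bits

For a binary symmetric channel (BSC) with error probability p:
Capacity C = 1 - H(p) bits per symbol

where H(p) = -p log₂(p) - (1-p) log₂(1-p) is the binary entropy function.

H(0.401) = 0.9715 bits
C = 1 - 0.9715 = 0.0285 bits per symbol

This means we can reliably transmit up to 0.0285 bits of information per channel use.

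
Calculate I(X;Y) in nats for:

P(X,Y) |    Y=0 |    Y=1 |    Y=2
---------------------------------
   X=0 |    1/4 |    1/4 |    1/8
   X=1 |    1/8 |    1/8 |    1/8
0.0109 nats

Mutual information: I(X;Y) = H(X) + H(Y) - H(X,Y)

Marginals:
P(X) = (5/8, 3/8), H(X) = 0.6616 nats
P(Y) = (3/8, 3/8, 1/4), H(Y) = 1.0822 nats

Joint entropy: H(X,Y) = 1.7329 nats

I(X;Y) = 0.6616 + 1.0822 - 1.7329 = 0.0109 nats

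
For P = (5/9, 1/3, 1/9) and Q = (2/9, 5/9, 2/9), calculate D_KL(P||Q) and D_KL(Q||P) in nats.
D_KL(P||Q) = 0.2618, D_KL(Q||P) = 0.2342

KL divergence is not symmetric: D_KL(P||Q) ≠ D_KL(Q||P) in general.

D_KL(P||Q) = 0.2618 nats
D_KL(Q||P) = 0.2342 nats

No, they are not equal!

This asymmetry is why KL divergence is not a true distance metric.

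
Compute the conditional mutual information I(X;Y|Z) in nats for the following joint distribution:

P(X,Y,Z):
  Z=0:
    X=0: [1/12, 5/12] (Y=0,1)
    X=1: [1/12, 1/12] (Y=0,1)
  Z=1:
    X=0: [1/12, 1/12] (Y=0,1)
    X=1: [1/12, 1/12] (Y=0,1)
0.0341 nats

Conditional mutual information: I(X;Y|Z) = H(X|Z) + H(Y|Z) - H(X,Y|Z)

H(Z) = 0.6365
H(X,Z) = 1.2425 → H(X|Z) = 0.6059
H(Y,Z) = 1.2425 → H(Y|Z) = 0.6059
H(X,Y,Z) = 1.8143 → H(X,Y|Z) = 1.1778

I(X;Y|Z) = 0.6059 + 0.6059 - 1.1778 = 0.0341 nats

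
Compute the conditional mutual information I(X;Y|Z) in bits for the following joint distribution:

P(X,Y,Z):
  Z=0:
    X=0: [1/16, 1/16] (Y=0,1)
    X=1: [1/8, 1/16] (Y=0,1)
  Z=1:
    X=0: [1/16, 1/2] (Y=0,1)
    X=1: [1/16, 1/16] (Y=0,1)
0.0684 bits

Conditional mutual information: I(X;Y|Z) = H(X|Z) + H(Y|Z) - H(X,Y|Z)

H(Z) = 0.8960
H(X,Z) = 1.6697 → H(X|Z) = 0.7737
H(Y,Z) = 1.6697 → H(Y|Z) = 0.7737
H(X,Y,Z) = 2.3750 → H(X,Y|Z) = 1.4790

I(X;Y|Z) = 0.7737 + 0.7737 - 1.4790 = 0.0684 bits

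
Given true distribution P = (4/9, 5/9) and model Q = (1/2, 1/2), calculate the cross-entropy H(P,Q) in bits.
1.0000 bits

Cross-entropy: H(P,Q) = -Σ p(x) log q(x)

Alternatively: H(P,Q) = H(P) + D_KL(P||Q)
H(P) = 0.9911 bits
D_KL(P||Q) = 0.0089 bits

H(P,Q) = 0.9911 + 0.0089 = 1.0000 bits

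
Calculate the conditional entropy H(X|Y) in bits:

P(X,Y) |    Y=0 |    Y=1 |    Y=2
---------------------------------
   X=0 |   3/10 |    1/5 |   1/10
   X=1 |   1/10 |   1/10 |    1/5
0.8755 bits

Using the chain rule: H(X|Y) = H(X,Y) - H(Y)

First, compute H(X,Y) = 2.4464 bits

Marginal P(Y) = (2/5, 3/10, 3/10)
H(Y) = 1.5710 bits

H(X|Y) = H(X,Y) - H(Y) = 2.4464 - 1.5710 = 0.8755 bits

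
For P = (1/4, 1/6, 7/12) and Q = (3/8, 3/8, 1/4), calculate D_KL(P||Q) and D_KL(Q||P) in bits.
D_KL(P||Q) = 0.3718, D_KL(Q||P) = 0.3525

KL divergence is not symmetric: D_KL(P||Q) ≠ D_KL(Q||P) in general.

D_KL(P||Q) = 0.3718 bits
D_KL(Q||P) = 0.3525 bits

No, they are not equal!

This asymmetry is why KL divergence is not a true distance metric.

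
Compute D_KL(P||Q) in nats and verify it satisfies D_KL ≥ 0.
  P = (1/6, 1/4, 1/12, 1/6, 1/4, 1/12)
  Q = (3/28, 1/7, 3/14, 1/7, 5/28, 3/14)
0.1659 nats

KL divergence satisfies the Gibbs inequality: D_KL(P||Q) ≥ 0 for all distributions P, Q.

D_KL(P||Q) = Σ p(x) log(p(x)/q(x))
Term by term:
  x=0: 1/6 × log_e[(1/6)/(3/28)] = 0.0736
  x=1: 1/4 × log_e[(1/4)/(1/7)] = 0.1399
  x=2: 1/12 × log_e[(1/12)/(3/14)] = -0.0787
  x=3: 1/6 × log_e[(1/6)/(1/7)] = 0.0257
  x=4: 1/4 × log_e[(1/4)/(5/28)] = 0.0841
  x=5: 1/12 × log_e[(1/12)/(3/14)] = -0.0787
D_KL(P||Q) = 0.1659 nats

D_KL(P||Q) = 0.1659 ≥ 0 ✓

This non-negativity is a fundamental property: relative entropy cannot be negative because it measures how different Q is from P.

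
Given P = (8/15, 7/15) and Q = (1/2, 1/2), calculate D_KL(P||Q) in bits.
0.0032 bits

KL divergence: D_KL(P||Q) = Σ p(x) log(p(x)/q(x))

Computing term by term:
  x=0: 8/15 × log_2[(8/15)/(1/2)] = 8/15 × 0.0931 = 0.0497
  x=1: 7/15 × log_2[(7/15)/(1/2)] = 7/15 × -0.0995 = -0.0464

D_KL(P||Q) = 0.0032 bits

Note: KL divergence is always non-negative and equals 0 iff P = Q.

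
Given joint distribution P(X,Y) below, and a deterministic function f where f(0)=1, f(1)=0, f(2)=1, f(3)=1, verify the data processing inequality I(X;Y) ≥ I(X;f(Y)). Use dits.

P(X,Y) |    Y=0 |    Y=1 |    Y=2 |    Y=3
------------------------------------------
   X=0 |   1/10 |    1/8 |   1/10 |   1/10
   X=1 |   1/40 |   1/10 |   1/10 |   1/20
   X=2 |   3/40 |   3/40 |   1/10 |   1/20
I(X;Y) = 0.0105, I(X;f(Y)) = 0.0019, inequality holds: 0.0105 ≥ 0.0019

Data Processing Inequality: For any Markov chain X → Y → Z, we have I(X;Y) ≥ I(X;Z).

Here Z = f(Y) is a deterministic function of Y, forming X → Y → Z.

Original I(X;Y) = 0.0105 dits

After applying f:
P(X,Z) where Z=f(Y):
- P(X,Z=0) = P(X,Y=1)
- P(X,Z=1) = P(X,Y=0) + P(X,Y=2) + P(X,Y=3)

I(X;Z) = I(X;f(Y)) = 0.0019 dits

Verification: 0.0105 ≥ 0.0019 ✓

Information cannot be created by processing; the function f can only lose information about X.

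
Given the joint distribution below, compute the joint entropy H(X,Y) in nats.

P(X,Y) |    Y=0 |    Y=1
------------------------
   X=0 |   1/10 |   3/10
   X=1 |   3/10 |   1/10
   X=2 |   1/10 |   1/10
1.6434 nats

Joint entropy is H(X,Y) = -Σ_{x,y} p(x,y) log p(x,y).

Summing over all non-zero entries:
H(X,Y) = -[1/10·log_e(1/10) + 3/10·log_e(3/10) + 3/10·log_e(3/10) + 1/10·log_e(1/10) + 1/10·log_e(1/10) + 1/10·log_e(1/10)]
H(X,Y) = 1.6434 nats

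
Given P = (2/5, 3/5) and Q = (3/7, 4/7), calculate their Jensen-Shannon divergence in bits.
0.0006 bits

Jensen-Shannon divergence is:
JSD(P||Q) = 0.5 × D_KL(P||M) + 0.5 × D_KL(Q||M)
where M = 0.5 × (P + Q) is the mixture distribution.

M = 0.5 × (2/5, 3/5) + 0.5 × (3/7, 4/7) = (0.414286, 0.585714)

D_KL(P||M) = 0.0006 bits
D_KL(Q||M) = 0.0006 bits

JSD(P||Q) = 0.5 × 0.0006 + 0.5 × 0.0006 = 0.0006 bits

Unlike KL divergence, JSD is symmetric and bounded: 0 ≤ JSD ≤ log(2).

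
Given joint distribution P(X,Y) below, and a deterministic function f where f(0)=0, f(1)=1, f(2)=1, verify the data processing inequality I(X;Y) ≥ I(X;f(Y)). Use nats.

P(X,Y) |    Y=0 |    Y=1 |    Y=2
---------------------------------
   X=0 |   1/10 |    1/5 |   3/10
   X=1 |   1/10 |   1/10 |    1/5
I(X;Y) = 0.0069, I(X;f(Y)) = 0.0051, inequality holds: 0.0069 ≥ 0.0051

Data Processing Inequality: For any Markov chain X → Y → Z, we have I(X;Y) ≥ I(X;Z).

Here Z = f(Y) is a deterministic function of Y, forming X → Y → Z.

Original I(X;Y) = 0.0069 nats

After applying f:
P(X,Z) where Z=f(Y):
- P(X,Z=0) = P(X,Y=0)
- P(X,Z=1) = P(X,Y=1) + P(X,Y=2)

I(X;Z) = I(X;f(Y)) = 0.0051 nats

Verification: 0.0069 ≥ 0.0051 ✓

Information cannot be created by processing; the function f can only lose information about X.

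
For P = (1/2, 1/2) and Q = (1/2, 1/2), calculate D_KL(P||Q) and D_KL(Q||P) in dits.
D_KL(P||Q) = 0.0000, D_KL(Q||P) = 0.0000

KL divergence is not symmetric: D_KL(P||Q) ≠ D_KL(Q||P) in general.

D_KL(P||Q) = 0.0000 dits
D_KL(Q||P) = 0.0000 dits

In this case they happen to be equal (to 4 decimal places).

This asymmetry is why KL divergence is not a true distance metric.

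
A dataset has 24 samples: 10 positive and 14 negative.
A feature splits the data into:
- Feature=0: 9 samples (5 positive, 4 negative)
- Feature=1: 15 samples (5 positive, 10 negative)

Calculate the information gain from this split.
0.0343 bits

Information Gain = H(Y) - H(Y|Feature)

Before split:
P(positive) = 10/24 = 0.4167
H(Y) = 0.9799 bits

After split:
Feature=0: H = 0.9911 bits (weight = 9/24)
Feature=1: H = 0.9183 bits (weight = 15/24)
H(Y|Feature) = (9/24)×0.9911 + (15/24)×0.9183 = 0.9456 bits

Information Gain = 0.9799 - 0.9456 = 0.0343 bits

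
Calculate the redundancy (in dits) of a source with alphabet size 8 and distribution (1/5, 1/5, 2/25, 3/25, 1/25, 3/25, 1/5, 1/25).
0.0631 dits

Redundancy measures how far a source is from maximum entropy:
R = H_max - H(X)

Maximum entropy for 8 symbols: H_max = log_10(8) = 0.9031 dits
Actual entropy: H(X) = 0.8400 dits
Redundancy: R = 0.9031 - 0.8400 = 0.0631 dits

This redundancy represents potential for compression: the source could be compressed by 0.0631 dits per symbol.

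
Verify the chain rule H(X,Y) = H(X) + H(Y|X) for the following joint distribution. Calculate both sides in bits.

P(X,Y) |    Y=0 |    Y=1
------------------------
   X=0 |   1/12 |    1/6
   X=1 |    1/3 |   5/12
H(X,Y) = 1.7842, H(X) = 0.8113, H(Y|X) = 0.9729 (all in bits)

Chain rule: H(X,Y) = H(X) + H(Y|X)

Left side — joint entropy directly:
H(X,Y) = -Σ p(x,y) log p(x,y) = 1.7842 bits

Right side — compute H(Y|X) from the conditional distributions:
P(X) = (1/4, 3/4), so H(X) = 0.8113 bits
H(Y|X) = Σ_x P(X=x) · H(Y|X=x):
  P(Y|X=0) = (1/3, 2/3), H(Y|X=0) = 0.9183, weight P(X=0) = 1/4
  P(Y|X=1) = (4/9, 5/9), H(Y|X=1) = 0.9911, weight P(X=1) = 3/4
H(Y|X) = 0.9729 bits

H(X) + H(Y|X) = 0.8113 + 0.9729 = 1.7842 bits

Both sides equal 1.7842 bits. ✓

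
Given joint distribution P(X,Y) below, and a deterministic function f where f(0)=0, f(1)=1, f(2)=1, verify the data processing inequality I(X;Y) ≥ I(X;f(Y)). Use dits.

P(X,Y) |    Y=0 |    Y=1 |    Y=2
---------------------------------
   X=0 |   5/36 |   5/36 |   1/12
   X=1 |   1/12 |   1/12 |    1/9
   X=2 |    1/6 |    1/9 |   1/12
I(X;Y) = 0.0075, I(X;f(Y)) = 0.0038, inequality holds: 0.0075 ≥ 0.0038

Data Processing Inequality: For any Markov chain X → Y → Z, we have I(X;Y) ≥ I(X;Z).

Here Z = f(Y) is a deterministic function of Y, forming X → Y → Z.

Original I(X;Y) = 0.0075 dits

After applying f:
P(X,Z) where Z=f(Y):
- P(X,Z=0) = P(X,Y=0)
- P(X,Z=1) = P(X,Y=1) + P(X,Y=2)

I(X;Z) = I(X;f(Y)) = 0.0038 dits

Verification: 0.0075 ≥ 0.0038 ✓

Information cannot be created by processing; the function f can only lose information about X.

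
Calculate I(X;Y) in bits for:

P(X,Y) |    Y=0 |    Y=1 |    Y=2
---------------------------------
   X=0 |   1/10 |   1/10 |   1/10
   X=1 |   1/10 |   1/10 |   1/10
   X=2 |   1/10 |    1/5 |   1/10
0.0200 bits

Mutual information: I(X;Y) = H(X) + H(Y) - H(X,Y)

Marginals:
P(X) = (3/10, 3/10, 2/5), H(X) = 1.5710 bits
P(Y) = (3/10, 2/5, 3/10), H(Y) = 1.5710 bits

Joint entropy: H(X,Y) = 3.1219 bits

I(X;Y) = 1.5710 + 1.5710 - 3.1219 = 0.0200 bits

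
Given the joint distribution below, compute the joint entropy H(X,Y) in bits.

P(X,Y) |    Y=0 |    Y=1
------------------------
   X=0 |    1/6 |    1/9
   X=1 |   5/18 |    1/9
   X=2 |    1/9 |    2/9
2.4830 bits

Joint entropy is H(X,Y) = -Σ_{x,y} p(x,y) log p(x,y).

Summing over all non-zero entries:
H(X,Y) = -[1/6·log_2(1/6) + 1/9·log_2(1/9) + 5/18·log_2(5/18) + 1/9·log_2(1/9) + 1/9·log_2(1/9) + 2/9·log_2(2/9)]
H(X,Y) = 2.4830 bits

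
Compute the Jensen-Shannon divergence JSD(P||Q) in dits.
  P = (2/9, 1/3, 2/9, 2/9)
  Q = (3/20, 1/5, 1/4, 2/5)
0.0110 dits

Jensen-Shannon divergence is:
JSD(P||Q) = 0.5 × D_KL(P||M) + 0.5 × D_KL(Q||M)
where M = 0.5 × (P + Q) is the mixture distribution.

M = 0.5 × (2/9, 1/3, 2/9, 2/9) + 0.5 × (3/20, 1/5, 1/4, 2/5) = (0.186111, 4/15, 0.236111, 0.311111)

D_KL(P||M) = 0.0111 dits
D_KL(Q||M) = 0.0108 dits

JSD(P||Q) = 0.5 × 0.0111 + 0.5 × 0.0108 = 0.0110 dits

Unlike KL divergence, JSD is symmetric and bounded: 0 ≤ JSD ≤ log(2).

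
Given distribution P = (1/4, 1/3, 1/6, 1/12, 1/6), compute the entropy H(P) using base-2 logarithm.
2.1887 bits

Shannon entropy is H(X) = -Σ p(x) log p(x).

For P = (1/4, 1/3, 1/6, 1/12, 1/6):
H = -1/4 × log_2(1/4) -1/3 × log_2(1/3) -1/6 × log_2(1/6) -1/12 × log_2(1/12) -1/6 × log_2(1/6)
H = 2.1887 bits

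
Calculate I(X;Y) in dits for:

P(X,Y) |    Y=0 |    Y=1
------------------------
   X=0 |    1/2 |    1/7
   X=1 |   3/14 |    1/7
0.0075 dits

Mutual information: I(X;Y) = H(X) + H(Y) - H(X,Y)

Marginals:
P(X) = (9/14, 5/14), H(X) = 0.2831 dits
P(Y) = (5/7, 2/7), H(Y) = 0.2598 dits

Joint entropy: H(X,Y) = 0.5353 dits

I(X;Y) = 0.2831 + 0.2598 - 0.5353 = 0.0075 dits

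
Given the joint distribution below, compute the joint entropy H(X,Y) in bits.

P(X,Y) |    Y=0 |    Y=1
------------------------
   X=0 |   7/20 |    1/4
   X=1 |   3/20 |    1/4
1.9406 bits

Joint entropy is H(X,Y) = -Σ_{x,y} p(x,y) log p(x,y).

Summing over all non-zero entries:
H(X,Y) = -[7/20·log_2(7/20) + 1/4·log_2(1/4) + 3/20·log_2(3/20) + 1/4·log_2(1/4)]
H(X,Y) = 1.9406 bits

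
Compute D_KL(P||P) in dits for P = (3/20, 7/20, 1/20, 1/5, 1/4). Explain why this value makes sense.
0.0000 dits

KL divergence satisfies the Gibbs inequality: D_KL(P||Q) ≥ 0 for all distributions P, Q.

D_KL(P||Q) = Σ p(x) log(p(x)/q(x))
Each term is p(x) × log_10(p(x)/p(x)) = p(x) × log_10(1) = 0, so the sum is 0.
D_KL(P||Q) = 0.0000 dits

When P = Q, the KL divergence is exactly 0, as there is no 'divergence' between identical distributions.

This non-negativity is a fundamental property: relative entropy cannot be negative because it measures how different Q is from P.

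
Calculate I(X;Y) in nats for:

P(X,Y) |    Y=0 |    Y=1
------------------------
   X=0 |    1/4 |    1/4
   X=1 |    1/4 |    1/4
0.0000 nats

Mutual information: I(X;Y) = H(X) + H(Y) - H(X,Y)

Marginals:
P(X) = (1/2, 1/2), H(X) = 0.6931 nats
P(Y) = (1/2, 1/2), H(Y) = 0.6931 nats

Joint entropy: H(X,Y) = 1.3863 nats

I(X;Y) = 0.6931 + 0.6931 - 1.3863 = 0.0000 nats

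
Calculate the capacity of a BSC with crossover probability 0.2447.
0.1972 bits

For a binary symmetric channel (BSC) with error probability p:
Capacity C = 1 - H(p) bits per symbol

where H(p) = -p log₂(p) - (1-p) log₂(1-p) is the binary entropy function.

H(0.2447) = 0.8028 bits
C = 1 - 0.8028 = 0.1972 bits per symbol

This means we can reliably transmit up to 0.1972 bits of information per channel use.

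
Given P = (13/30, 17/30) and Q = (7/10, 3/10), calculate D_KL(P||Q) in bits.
0.2201 bits

KL divergence: D_KL(P||Q) = Σ p(x) log(p(x)/q(x))

Computing term by term:
  x=0: 13/30 × log_2[(13/30)/(7/10)] = 13/30 × -0.6919 = -0.2998
  x=1: 17/30 × log_2[(17/30)/(3/10)] = 17/30 × 0.9175 = 0.5199

D_KL(P||Q) = 0.2201 bits

Note: KL divergence is always non-negative and equals 0 iff P = Q.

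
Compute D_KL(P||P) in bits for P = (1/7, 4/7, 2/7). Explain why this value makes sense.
0.0000 bits

KL divergence satisfies the Gibbs inequality: D_KL(P||Q) ≥ 0 for all distributions P, Q.

D_KL(P||Q) = Σ p(x) log(p(x)/q(x))
Each term is p(x) × log_2(p(x)/p(x)) = p(x) × log_2(1) = 0, so the sum is 0.
D_KL(P||Q) = 0.0000 bits

When P = Q, the KL divergence is exactly 0, as there is no 'divergence' between identical distributions.

This non-negativity is a fundamental property: relative entropy cannot be negative because it measures how different Q is from P.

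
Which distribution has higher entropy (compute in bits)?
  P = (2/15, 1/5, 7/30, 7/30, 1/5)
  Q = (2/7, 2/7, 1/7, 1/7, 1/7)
P

Computing entropies in bits:
H(P) = 2.2961
H(Q) = 2.2359

Distribution P has higher entropy.

Intuition: The distribution closer to uniform (more spread out) has higher entropy.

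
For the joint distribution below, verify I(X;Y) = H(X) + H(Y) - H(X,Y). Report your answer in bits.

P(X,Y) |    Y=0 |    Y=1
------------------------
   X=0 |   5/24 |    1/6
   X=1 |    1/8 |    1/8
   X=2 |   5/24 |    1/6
I(X;Y) = 0.0017 bits

Mutual information has multiple equivalent forms:
- I(X;Y) = H(X) - H(X|Y)
- I(X;Y) = H(Y) - H(Y|X)
- I(X;Y) = H(X) + H(Y) - H(X,Y)

Computing all quantities:
H(X) = 1.5613, H(Y) = 0.9950, H(X,Y) = 2.5546
H(X|Y) = 1.5596, H(Y|X) = 0.9933

Verification:
H(X) - H(X|Y) = 1.5613 - 1.5596 = 0.0017
H(Y) - H(Y|X) = 0.9950 - 0.9933 = 0.0017
H(X) + H(Y) - H(X,Y) = 1.5613 + 0.9950 - 2.5546 = 0.0017

All forms give I(X;Y) = 0.0017 bits. ✓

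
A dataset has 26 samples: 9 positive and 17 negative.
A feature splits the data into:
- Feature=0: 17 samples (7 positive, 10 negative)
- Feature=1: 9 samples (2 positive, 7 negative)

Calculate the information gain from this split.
0.0270 bits

Information Gain = H(Y) - H(Y|Feature)

Before split:
P(positive) = 9/26 = 0.3462
H(Y) = 0.9306 bits

After split:
Feature=0: H = 0.9774 bits (weight = 17/26)
Feature=1: H = 0.7642 bits (weight = 9/26)
H(Y|Feature) = (17/26)×0.9774 + (9/26)×0.7642 = 0.9036 bits

Information Gain = 0.9306 - 0.9036 = 0.0270 bits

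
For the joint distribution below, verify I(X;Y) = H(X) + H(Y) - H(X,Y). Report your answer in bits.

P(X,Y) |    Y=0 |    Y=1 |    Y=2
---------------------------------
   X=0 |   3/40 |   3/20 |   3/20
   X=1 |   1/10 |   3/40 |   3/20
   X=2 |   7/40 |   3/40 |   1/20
I(X;Y) = 0.0992 bits

Mutual information has multiple equivalent forms:
- I(X;Y) = H(X) - H(X|Y)
- I(X;Y) = H(Y) - H(Y|X)
- I(X;Y) = H(X) + H(Y) - H(X,Y)

Computing all quantities:
H(X) = 1.5787, H(Y) = 1.5813, H(X,Y) = 3.0608
H(X|Y) = 1.4795, H(Y|X) = 1.4821

Verification:
H(X) - H(X|Y) = 1.5787 - 1.4795 = 0.0992
H(Y) - H(Y|X) = 1.5813 - 1.4821 = 0.0992
H(X) + H(Y) - H(X,Y) = 1.5787 + 1.5813 - 3.0608 = 0.0992

All forms give I(X;Y) = 0.0992 bits. ✓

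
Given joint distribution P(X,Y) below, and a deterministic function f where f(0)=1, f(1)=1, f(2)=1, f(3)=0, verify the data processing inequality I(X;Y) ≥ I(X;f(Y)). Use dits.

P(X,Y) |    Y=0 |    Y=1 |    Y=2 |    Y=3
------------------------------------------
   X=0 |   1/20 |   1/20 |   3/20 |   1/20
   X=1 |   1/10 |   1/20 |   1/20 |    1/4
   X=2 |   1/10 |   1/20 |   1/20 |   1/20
I(X;Y) = 0.0531, I(X;f(Y)) = 0.0339, inequality holds: 0.0531 ≥ 0.0339

Data Processing Inequality: For any Markov chain X → Y → Z, we have I(X;Y) ≥ I(X;Z).

Here Z = f(Y) is a deterministic function of Y, forming X → Y → Z.

Original I(X;Y) = 0.0531 dits

After applying f:
P(X,Z) where Z=f(Y):
- P(X,Z=0) = P(X,Y=3)
- P(X,Z=1) = P(X,Y=0) + P(X,Y=1) + P(X,Y=2)

I(X;Z) = I(X;f(Y)) = 0.0339 dits

Verification: 0.0531 ≥ 0.0339 ✓

Information cannot be created by processing; the function f can only lose information about X.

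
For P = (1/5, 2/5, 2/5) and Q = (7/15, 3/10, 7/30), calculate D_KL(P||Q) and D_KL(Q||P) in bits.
D_KL(P||Q) = 0.2326, D_KL(Q||P) = 0.2645

KL divergence is not symmetric: D_KL(P||Q) ≠ D_KL(Q||P) in general.

D_KL(P||Q) = 0.2326 bits
D_KL(Q||P) = 0.2645 bits

No, they are not equal!

This asymmetry is why KL divergence is not a true distance metric.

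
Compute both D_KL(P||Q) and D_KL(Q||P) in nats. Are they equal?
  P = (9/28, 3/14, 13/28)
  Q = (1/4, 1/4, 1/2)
D_KL(P||Q) = 0.0133, D_KL(Q||P) = 0.0128

KL divergence is not symmetric: D_KL(P||Q) ≠ D_KL(Q||P) in general.

D_KL(P||Q) = 0.0133 nats
D_KL(Q||P) = 0.0128 nats

No, they are not equal!

This asymmetry is why KL divergence is not a true distance metric.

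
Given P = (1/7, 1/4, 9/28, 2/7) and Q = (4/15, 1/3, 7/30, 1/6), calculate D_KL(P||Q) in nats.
0.0959 nats

KL divergence: D_KL(P||Q) = Σ p(x) log(p(x)/q(x))

Computing term by term:
  x=0: 1/7 × log_e[(1/7)/(4/15)] = 1/7 × -0.6242 = -0.0892
  x=1: 1/4 × log_e[(1/4)/(1/3)] = 1/4 × -0.2877 = -0.0719
  x=2: 9/28 × log_e[(9/28)/(7/30)] = 9/28 × 0.3203 = 0.1030
  x=3: 2/7 × log_e[(2/7)/(1/6)] = 2/7 × 0.5390 = 0.1540

D_KL(P||Q) = 0.0959 nats

Note: KL divergence is always non-negative and equals 0 iff P = Q.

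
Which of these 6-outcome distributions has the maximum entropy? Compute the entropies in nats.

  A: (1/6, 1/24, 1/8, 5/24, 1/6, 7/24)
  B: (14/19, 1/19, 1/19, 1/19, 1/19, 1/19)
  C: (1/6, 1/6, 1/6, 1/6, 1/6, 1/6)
C

For a discrete distribution over n outcomes, entropy is maximized by the uniform distribution.

Computing entropies:
H(A) = 1.6758 nats
H(B) = 0.9999 nats
H(C) = 1.7918 nats

The uniform distribution (where all probabilities equal 1/6) achieves the maximum entropy of log_e(6) = 1.7918 nats.

Distribution C has the highest entropy.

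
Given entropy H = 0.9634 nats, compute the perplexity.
2.6206

Perplexity is e^H (or exp(H) for natural log).

H = 0.9634 nats
Perplexity = e^0.9634 = 2.6206

Interpretation: The model's uncertainty is equivalent to choosing uniformly among 2.6 options.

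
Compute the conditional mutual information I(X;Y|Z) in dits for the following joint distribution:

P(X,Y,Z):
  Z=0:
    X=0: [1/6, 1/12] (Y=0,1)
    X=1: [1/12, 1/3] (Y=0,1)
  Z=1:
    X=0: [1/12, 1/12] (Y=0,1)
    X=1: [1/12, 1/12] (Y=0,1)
0.0319 dits

Conditional mutual information: I(X;Y|Z) = H(X|Z) + H(Y|Z) - H(X,Y|Z)

H(Z) = 0.2764
H(X,Z) = 0.5683 → H(X|Z) = 0.2919
H(Y,Z) = 0.5683 → H(Y|Z) = 0.2919
H(X,Y,Z) = 0.8283 → H(X,Y|Z) = 0.5519

I(X;Y|Z) = 0.2919 + 0.2919 - 0.5519 = 0.0319 dits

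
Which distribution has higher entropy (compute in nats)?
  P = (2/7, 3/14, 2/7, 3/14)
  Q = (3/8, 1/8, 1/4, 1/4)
P

Computing entropies in nats:
H(P) = 1.3761
H(Q) = 1.3209

Distribution P has higher entropy.

Intuition: The distribution closer to uniform (more spread out) has higher entropy.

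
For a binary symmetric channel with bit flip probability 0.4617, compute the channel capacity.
0.0042 bits

For a binary symmetric channel (BSC) with error probability p:
Capacity C = 1 - H(p) bits per symbol

where H(p) = -p log₂(p) - (1-p) log₂(1-p) is the binary entropy function.

H(0.4617) = 0.9958 bits
C = 1 - 0.9958 = 0.0042 bits per symbol

This means we can reliably transmit up to 0.0042 bits of information per channel use.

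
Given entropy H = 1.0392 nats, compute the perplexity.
2.8270

Perplexity is e^H (or exp(H) for natural log).

H = 1.0392 nats
Perplexity = e^1.0392 = 2.8270

Interpretation: The model's uncertainty is equivalent to choosing uniformly among 2.8 options.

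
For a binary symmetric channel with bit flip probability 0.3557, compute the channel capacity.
0.0609 bits

For a binary symmetric channel (BSC) with error probability p:
Capacity C = 1 - H(p) bits per symbol

where H(p) = -p log₂(p) - (1-p) log₂(1-p) is the binary entropy function.

H(0.3557) = 0.9391 bits
C = 1 - 0.9391 = 0.0609 bits per symbol

This means we can reliably transmit up to 0.0609 bits of information per channel use.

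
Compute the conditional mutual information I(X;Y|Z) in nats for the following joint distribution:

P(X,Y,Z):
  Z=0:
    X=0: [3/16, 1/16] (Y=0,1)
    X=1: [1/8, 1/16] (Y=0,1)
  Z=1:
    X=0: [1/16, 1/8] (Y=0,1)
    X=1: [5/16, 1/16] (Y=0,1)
0.0715 nats

Conditional mutual information: I(X;Y|Z) = H(X|Z) + H(Y|Z) - H(X,Y|Z)

H(Z) = 0.6853
H(X,Z) = 1.3421 → H(X|Z) = 0.6568
H(Y,Z) = 1.3051 → H(Y|Z) = 0.6198
H(X,Y,Z) = 1.8904 → H(X,Y|Z) = 1.2050

I(X;Y|Z) = 0.6568 + 0.6198 - 1.2050 = 0.0715 nats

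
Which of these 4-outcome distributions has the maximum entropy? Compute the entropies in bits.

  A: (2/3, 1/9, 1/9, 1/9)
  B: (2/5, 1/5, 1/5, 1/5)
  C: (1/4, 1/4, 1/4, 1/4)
C

For a discrete distribution over n outcomes, entropy is maximized by the uniform distribution.

Computing entropies:
H(A) = 1.4466 bits
H(B) = 1.9219 bits
H(C) = 2.0000 bits

The uniform distribution (where all probabilities equal 1/4) achieves the maximum entropy of log_2(4) = 2.0000 bits.

Distribution C has the highest entropy.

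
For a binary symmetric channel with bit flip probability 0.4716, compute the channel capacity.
0.0023 bits

For a binary symmetric channel (BSC) with error probability p:
Capacity C = 1 - H(p) bits per symbol

where H(p) = -p log₂(p) - (1-p) log₂(1-p) is the binary entropy function.

H(0.4716) = 0.9977 bits
C = 1 - 0.9977 = 0.0023 bits per symbol

This means we can reliably transmit up to 0.0023 bits of information per channel use.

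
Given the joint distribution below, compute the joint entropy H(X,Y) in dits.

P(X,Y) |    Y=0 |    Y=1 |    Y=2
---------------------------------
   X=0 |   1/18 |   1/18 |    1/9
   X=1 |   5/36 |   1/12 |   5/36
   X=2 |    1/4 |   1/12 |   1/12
0.9040 dits

Joint entropy is H(X,Y) = -Σ_{x,y} p(x,y) log p(x,y).

Summing over all non-zero entries:
H(X,Y) = -[1/18·log_10(1/18) + 1/18·log_10(1/18) + 1/9·log_10(1/9) + 5/36·log_10(5/36) + 1/12·log_10(1/12) + 5/36·log_10(5/36) + 1/4·log_10(1/4) + 1/12·log_10(1/12) + 1/12·log_10(1/12)]
H(X,Y) = 0.9040 dits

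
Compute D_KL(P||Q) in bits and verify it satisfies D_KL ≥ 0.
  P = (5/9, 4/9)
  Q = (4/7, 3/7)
0.0007 bits

KL divergence satisfies the Gibbs inequality: D_KL(P||Q) ≥ 0 for all distributions P, Q.

D_KL(P||Q) = Σ p(x) log(p(x)/q(x))
Term by term:
  x=0: 5/9 × log_2[(5/9)/(4/7)] = -0.0226
  x=1: 4/9 × log_2[(4/9)/(3/7)] = 0.0233
D_KL(P||Q) = 0.0007 bits

D_KL(P||Q) = 0.0007 ≥ 0 ✓

This non-negativity is a fundamental property: relative entropy cannot be negative because it measures how different Q is from P.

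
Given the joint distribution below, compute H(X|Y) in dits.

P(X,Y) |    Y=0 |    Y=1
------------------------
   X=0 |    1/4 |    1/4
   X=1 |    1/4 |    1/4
0.3010 dits

Using the chain rule: H(X|Y) = H(X,Y) - H(Y)

First, compute H(X,Y) = 0.6021 dits

Marginal P(Y) = (1/2, 1/2)
H(Y) = 0.3010 dits

H(X|Y) = H(X,Y) - H(Y) = 0.6021 - 0.3010 = 0.3010 dits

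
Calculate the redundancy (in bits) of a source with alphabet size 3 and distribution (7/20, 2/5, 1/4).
0.0261 bits

Redundancy measures how far a source is from maximum entropy:
R = H_max - H(X)

Maximum entropy for 3 symbols: H_max = log_2(3) = 1.5850 bits
Actual entropy: H(X) = 1.5589 bits
Redundancy: R = 1.5850 - 1.5589 = 0.0261 bits

This redundancy represents potential for compression: the source could be compressed by 0.0261 bits per symbol.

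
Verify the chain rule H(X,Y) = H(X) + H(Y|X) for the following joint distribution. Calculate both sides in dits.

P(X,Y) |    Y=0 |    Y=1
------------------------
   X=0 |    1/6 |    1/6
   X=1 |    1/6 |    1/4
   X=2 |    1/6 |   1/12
H(X,Y) = 0.7592, H(X) = 0.4680, H(Y|X) = 0.2912 (all in dits)

Chain rule: H(X,Y) = H(X) + H(Y|X)

Left side — joint entropy directly:
H(X,Y) = -Σ p(x,y) log p(x,y) = 0.7592 dits

Right side — compute H(Y|X) from the conditional distributions:
P(X) = (1/3, 5/12, 1/4), so H(X) = 0.4680 dits
H(Y|X) = Σ_x P(X=x) · H(Y|X=x):
  P(Y|X=0) = (1/2, 1/2), H(Y|X=0) = 0.3010, weight P(X=0) = 1/3
  P(Y|X=1) = (2/5, 3/5), H(Y|X=1) = 0.2923, weight P(X=1) = 5/12
  P(Y|X=2) = (2/3, 1/3), H(Y|X=2) = 0.2764, weight P(X=2) = 1/4
H(Y|X) = 0.2912 dits

H(X) + H(Y|X) = 0.4680 + 0.2912 = 0.7592 dits

Both sides equal 0.7592 dits. ✓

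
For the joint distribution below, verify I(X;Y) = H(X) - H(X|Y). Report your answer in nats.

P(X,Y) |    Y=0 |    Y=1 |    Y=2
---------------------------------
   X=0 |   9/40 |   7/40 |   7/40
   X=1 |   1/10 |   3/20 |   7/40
I(X;Y) = 0.0143 nats

Mutual information has multiple equivalent forms:
- I(X;Y) = H(X) - H(X|Y)
- I(X;Y) = H(Y) - H(Y|X)
- I(X;Y) = H(X) + H(Y) - H(X,Y)

Computing all quantities:
H(X) = 0.6819, H(Y) = 1.0980, H(X,Y) = 1.7655
H(X|Y) = 0.6675, H(Y|X) = 1.0837

Verification:
H(X) - H(X|Y) = 0.6819 - 0.6675 = 0.0143
H(Y) - H(Y|X) = 1.0980 - 1.0837 = 0.0143
H(X) + H(Y) - H(X,Y) = 0.6819 + 1.0980 - 1.7655 = 0.0143

All forms give I(X;Y) = 0.0143 nats. ✓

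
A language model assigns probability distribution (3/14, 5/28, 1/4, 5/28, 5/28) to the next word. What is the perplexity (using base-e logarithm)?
4.9510

Perplexity is e^H (or exp(H) for natural log).

First, H = -Σ p log p = 1.5996 nats
Perplexity = e^1.5996 = 4.9510

Interpretation: The model's uncertainty is equivalent to choosing uniformly among 5.0 options.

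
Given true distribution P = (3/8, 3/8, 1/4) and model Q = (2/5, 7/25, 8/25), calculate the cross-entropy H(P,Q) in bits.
1.5954 bits

Cross-entropy: H(P,Q) = -Σ p(x) log q(x)

Alternatively: H(P,Q) = H(P) + D_KL(P||Q)
H(P) = 1.5613 bits
D_KL(P||Q) = 0.0341 bits

H(P,Q) = 1.5613 + 0.0341 = 1.5954 bits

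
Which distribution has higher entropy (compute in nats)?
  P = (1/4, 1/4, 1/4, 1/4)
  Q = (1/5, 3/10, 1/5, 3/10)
P

Computing entropies in nats:
H(P) = 1.3863
H(Q) = 1.3662

Distribution P has higher entropy.

Intuition: The distribution closer to uniform (more spread out) has higher entropy.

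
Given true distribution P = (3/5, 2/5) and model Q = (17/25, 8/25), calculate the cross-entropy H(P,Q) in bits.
0.9914 bits

Cross-entropy: H(P,Q) = -Σ p(x) log q(x)

Alternatively: H(P,Q) = H(P) + D_KL(P||Q)
H(P) = 0.9710 bits
D_KL(P||Q) = 0.0204 bits

H(P,Q) = 0.9710 + 0.0204 = 0.9914 bits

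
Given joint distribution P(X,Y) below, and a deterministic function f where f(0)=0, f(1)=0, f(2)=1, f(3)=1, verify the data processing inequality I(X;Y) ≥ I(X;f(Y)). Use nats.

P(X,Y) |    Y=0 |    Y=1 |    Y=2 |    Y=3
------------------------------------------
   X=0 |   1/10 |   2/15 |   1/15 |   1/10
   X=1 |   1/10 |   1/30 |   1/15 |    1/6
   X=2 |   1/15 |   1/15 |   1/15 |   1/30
I(X;Y) = 0.0616, I(X;f(Y)) = 0.0218, inequality holds: 0.0616 ≥ 0.0218

Data Processing Inequality: For any Markov chain X → Y → Z, we have I(X;Y) ≥ I(X;Z).

Here Z = f(Y) is a deterministic function of Y, forming X → Y → Z.

Original I(X;Y) = 0.0616 nats

After applying f:
P(X,Z) where Z=f(Y):
- P(X,Z=0) = P(X,Y=0) + P(X,Y=1)
- P(X,Z=1) = P(X,Y=2) + P(X,Y=3)

I(X;Z) = I(X;f(Y)) = 0.0218 nats

Verification: 0.0616 ≥ 0.0218 ✓

Information cannot be created by processing; the function f can only lose information about X.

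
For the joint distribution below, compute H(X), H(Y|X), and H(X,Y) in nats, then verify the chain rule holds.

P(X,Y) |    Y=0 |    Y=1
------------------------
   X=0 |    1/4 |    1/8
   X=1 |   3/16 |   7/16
H(X,Y) = 1.2820, H(X) = 0.6616, H(Y|X) = 0.6205 (all in nats)

Chain rule: H(X,Y) = H(X) + H(Y|X)

Left side — joint entropy directly:
H(X,Y) = -Σ p(x,y) log p(x,y) = 1.2820 nats

Right side — compute H(Y|X) from the conditional distributions:
P(X) = (3/8, 5/8), so H(X) = 0.6616 nats
H(Y|X) = Σ_x P(X=x) · H(Y|X=x):
  P(Y|X=0) = (2/3, 1/3), H(Y|X=0) = 0.6365, weight P(X=0) = 3/8
  P(Y|X=1) = (3/10, 7/10), H(Y|X=1) = 0.6109, weight P(X=1) = 5/8
H(Y|X) = 0.6205 nats

H(X) + H(Y|X) = 0.6616 + 0.6205 = 1.2820 nats

Both sides equal 1.2820 nats. ✓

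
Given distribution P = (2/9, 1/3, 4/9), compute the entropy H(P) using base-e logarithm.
1.0609 nats

Shannon entropy is H(X) = -Σ p(x) log p(x).

For P = (2/9, 1/3, 4/9):
H = -2/9 × log_e(2/9) -1/3 × log_e(1/3) -4/9 × log_e(4/9)
H = 1.0609 nats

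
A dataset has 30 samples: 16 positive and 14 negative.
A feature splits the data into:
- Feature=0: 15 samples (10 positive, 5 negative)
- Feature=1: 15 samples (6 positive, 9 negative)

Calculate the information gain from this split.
0.0522 bits

Information Gain = H(Y) - H(Y|Feature)

Before split:
P(positive) = 16/30 = 0.5333
H(Y) = 0.9968 bits

After split:
Feature=0: H = 0.9183 bits (weight = 15/30)
Feature=1: H = 0.9710 bits (weight = 15/30)
H(Y|Feature) = (15/30)×0.9183 + (15/30)×0.9710 = 0.9446 bits

Information Gain = 0.9968 - 0.9446 = 0.0522 bits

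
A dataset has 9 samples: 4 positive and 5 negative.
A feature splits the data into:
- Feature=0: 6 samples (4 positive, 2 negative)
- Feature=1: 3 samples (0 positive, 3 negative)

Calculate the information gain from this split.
0.3789 bits

Information Gain = H(Y) - H(Y|Feature)

Before split:
P(positive) = 4/9 = 0.4444
H(Y) = 0.9911 bits

After split:
Feature=0: H = 0.9183 bits (weight = 6/9)
Feature=1: H = 0.0000 bits (weight = 3/9)
H(Y|Feature) = (6/9)×0.9183 + (3/9)×0.0000 = 0.6122 bits

Information Gain = 0.9911 - 0.6122 = 0.3789 bits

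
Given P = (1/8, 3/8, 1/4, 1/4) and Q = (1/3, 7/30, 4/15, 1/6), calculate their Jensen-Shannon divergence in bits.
0.0537 bits

Jensen-Shannon divergence is:
JSD(P||Q) = 0.5 × D_KL(P||M) + 0.5 × D_KL(Q||M)
where M = 0.5 × (P + Q) is the mixture distribution.

M = 0.5 × (1/8, 3/8, 1/4, 1/4) + 0.5 × (1/3, 7/30, 4/15, 1/6) = (0.229167, 0.304167, 0.258333, 5/24)

D_KL(P||M) = 0.0579 bits
D_KL(Q||M) = 0.0495 bits

JSD(P||Q) = 0.5 × 0.0579 + 0.5 × 0.0495 = 0.0537 bits

Unlike KL divergence, JSD is symmetric and bounded: 0 ≤ JSD ≤ log(2).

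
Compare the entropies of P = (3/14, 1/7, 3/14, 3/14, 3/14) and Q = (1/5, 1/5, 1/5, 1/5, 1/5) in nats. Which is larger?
Q

Computing entropies in nats:
H(P) = 1.5984
H(Q) = 1.6094

Distribution Q has higher entropy.

Intuition: The distribution closer to uniform (more spread out) has higher entropy.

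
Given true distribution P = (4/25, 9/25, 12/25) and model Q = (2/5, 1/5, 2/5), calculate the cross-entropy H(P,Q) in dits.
0.5063 dits

Cross-entropy: H(P,Q) = -Σ p(x) log q(x)

Alternatively: H(P,Q) = H(P) + D_KL(P||Q)
H(P) = 0.4401 dits
D_KL(P||Q) = 0.0662 dits

H(P,Q) = 0.4401 + 0.0662 = 0.5063 dits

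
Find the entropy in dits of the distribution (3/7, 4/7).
0.2966 dits

Shannon entropy is H(X) = -Σ p(x) log p(x).

For P = (3/7, 4/7):
H = -3/7 × log_10(3/7) -4/7 × log_10(4/7)
H = 0.2966 dits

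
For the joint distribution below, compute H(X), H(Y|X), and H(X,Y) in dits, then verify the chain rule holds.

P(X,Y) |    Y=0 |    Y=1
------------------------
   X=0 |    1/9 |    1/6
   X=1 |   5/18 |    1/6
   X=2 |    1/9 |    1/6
H(X,Y) = 0.7557, H(X) = 0.4656, H(Y|X) = 0.2901 (all in dits)

Chain rule: H(X,Y) = H(X) + H(Y|X)

Left side — joint entropy directly:
H(X,Y) = -Σ p(x,y) log p(x,y) = 0.7557 dits

Right side — compute H(Y|X) from the conditional distributions:
P(X) = (5/18, 4/9, 5/18), so H(X) = 0.4656 dits
H(Y|X) = Σ_x P(X=x) · H(Y|X=x):
  P(Y|X=0) = (2/5, 3/5), H(Y|X=0) = 0.2923, weight P(X=0) = 5/18
  P(Y|X=1) = (5/8, 3/8), H(Y|X=1) = 0.2873, weight P(X=1) = 4/9
  P(Y|X=2) = (2/5, 3/5), H(Y|X=2) = 0.2923, weight P(X=2) = 5/18
H(Y|X) = 0.2901 dits

H(X) + H(Y|X) = 0.4656 + 0.2901 = 0.7557 dits

Both sides equal 0.7557 dits. ✓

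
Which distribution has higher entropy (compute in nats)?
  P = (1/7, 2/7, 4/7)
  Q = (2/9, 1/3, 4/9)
Q

Computing entropies in nats:
H(P) = 0.9557
H(Q) = 1.0609

Distribution Q has higher entropy.

Intuition: The distribution closer to uniform (more spread out) has higher entropy.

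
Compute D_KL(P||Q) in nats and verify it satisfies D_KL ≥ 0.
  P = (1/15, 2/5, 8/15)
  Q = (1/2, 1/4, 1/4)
0.4578 nats

KL divergence satisfies the Gibbs inequality: D_KL(P||Q) ≥ 0 for all distributions P, Q.

D_KL(P||Q) = Σ p(x) log(p(x)/q(x))
Term by term:
  x=0: 1/15 × log_e[(1/15)/(1/2)] = -0.1343
  x=1: 2/5 × log_e[(2/5)/(1/4)] = 0.1880
  x=2: 8/15 × log_e[(8/15)/(1/4)] = 0.4041
D_KL(P||Q) = 0.4578 nats

D_KL(P||Q) = 0.4578 ≥ 0 ✓

This non-negativity is a fundamental property: relative entropy cannot be negative because it measures how different Q is from P.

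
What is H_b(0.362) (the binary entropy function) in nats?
0.6546 nats

The binary entropy function is:
H(p) = -p log(p) - (1-p) log(1-p)

H(0.362) = -0.362 × log_e(0.362) - 0.638 × log_e(0.638)
H(0.362) = 0.6546 nats

Note: Binary entropy is maximized at p=0.5 (H=1 bit) and minimized at p=0 or p=1 (H=0).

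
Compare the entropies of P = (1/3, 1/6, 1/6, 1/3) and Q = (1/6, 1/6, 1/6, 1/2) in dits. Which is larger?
P

Computing entropies in dits:
H(P) = 0.5775
H(Q) = 0.5396

Distribution P has higher entropy.

Intuition: The distribution closer to uniform (more spread out) has higher entropy.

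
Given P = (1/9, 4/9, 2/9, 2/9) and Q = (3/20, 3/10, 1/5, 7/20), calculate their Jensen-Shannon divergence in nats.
0.0160 nats

Jensen-Shannon divergence is:
JSD(P||Q) = 0.5 × D_KL(P||M) + 0.5 × D_KL(Q||M)
where M = 0.5 × (P + Q) is the mixture distribution.

M = 0.5 × (1/9, 4/9, 2/9, 2/9) + 0.5 × (3/20, 3/10, 1/5, 7/20) = (0.130556, 0.372222, 0.211111, 0.286111)

D_KL(P||M) = 0.0161 nats
D_KL(Q||M) = 0.0158 nats

JSD(P||Q) = 0.5 × 0.0161 + 0.5 × 0.0158 = 0.0160 nats

Unlike KL divergence, JSD is symmetric and bounded: 0 ≤ JSD ≤ log(2).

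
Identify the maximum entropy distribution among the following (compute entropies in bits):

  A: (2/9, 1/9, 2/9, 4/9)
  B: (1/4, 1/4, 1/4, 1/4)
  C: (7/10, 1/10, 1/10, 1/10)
B

For a discrete distribution over n outcomes, entropy is maximized by the uniform distribution.

Computing entropies:
H(A) = 1.8366 bits
H(B) = 2.0000 bits
H(C) = 1.3568 bits

The uniform distribution (where all probabilities equal 1/4) achieves the maximum entropy of log_2(4) = 2.0000 bits.

Distribution B has the highest entropy.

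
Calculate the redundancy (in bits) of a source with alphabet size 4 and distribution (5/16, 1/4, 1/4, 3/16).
0.0228 bits

Redundancy measures how far a source is from maximum entropy:
R = H_max - H(X)

Maximum entropy for 4 symbols: H_max = log_2(4) = 2.0000 bits
Actual entropy: H(X) = 1.9772 bits
Redundancy: R = 2.0000 - 1.9772 = 0.0228 bits

This redundancy represents potential for compression: the source could be compressed by 0.0228 bits per symbol.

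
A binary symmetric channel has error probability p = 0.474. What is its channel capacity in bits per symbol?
0.0020 bits

For a binary symmetric channel (BSC) with error probability p:
Capacity C = 1 - H(p) bits per symbol

where H(p) = -p log₂(p) - (1-p) log₂(1-p) is the binary entropy function.

H(0.474) = 0.9980 bits
C = 1 - 0.9980 = 0.0020 bits per symbol

This means we can reliably transmit up to 0.0020 bits of information per channel use.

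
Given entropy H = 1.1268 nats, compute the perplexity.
3.0858

Perplexity is e^H (or exp(H) for natural log).

H = 1.1268 nats
Perplexity = e^1.1268 = 3.0858

Interpretation: The model's uncertainty is equivalent to choosing uniformly among 3.1 options.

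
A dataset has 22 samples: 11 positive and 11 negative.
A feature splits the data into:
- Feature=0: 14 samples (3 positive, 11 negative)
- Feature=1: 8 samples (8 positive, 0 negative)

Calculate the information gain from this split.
0.5230 bits

Information Gain = H(Y) - H(Y|Feature)

Before split:
P(positive) = 11/22 = 0.5000
H(Y) = 1.0000 bits

After split:
Feature=0: H = 0.7496 bits (weight = 14/22)
Feature=1: H = 0.0000 bits (weight = 8/22)
H(Y|Feature) = (14/22)×0.7496 + (8/22)×0.0000 = 0.4770 bits

Information Gain = 1.0000 - 0.4770 = 0.5230 bits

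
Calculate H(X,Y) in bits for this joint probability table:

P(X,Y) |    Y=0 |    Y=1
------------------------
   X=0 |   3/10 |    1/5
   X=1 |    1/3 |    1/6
1.9446 bits

Joint entropy is H(X,Y) = -Σ_{x,y} p(x,y) log p(x,y).

Summing over all non-zero entries:
H(X,Y) = -[3/10·log_2(3/10) + 1/5·log_2(1/5) + 1/3·log_2(1/3) + 1/6·log_2(1/6)]
H(X,Y) = 1.9446 bits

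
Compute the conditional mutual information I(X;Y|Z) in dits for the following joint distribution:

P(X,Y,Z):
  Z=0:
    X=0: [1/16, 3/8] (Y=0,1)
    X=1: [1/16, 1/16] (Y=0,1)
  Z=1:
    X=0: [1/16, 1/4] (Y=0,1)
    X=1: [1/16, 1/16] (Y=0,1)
0.0220 dits

Conditional mutual information: I(X;Y|Z) = H(X|Z) + H(Y|Z) - H(X,Y|Z)

H(Z) = 0.2976
H(X,Z) = 0.5407 → H(X|Z) = 0.2431
H(Y,Z) = 0.5407 → H(Y|Z) = 0.2431
H(X,Y,Z) = 0.7618 → H(X,Y|Z) = 0.4642

I(X;Y|Z) = 0.2431 + 0.2431 - 0.4642 = 0.0220 dits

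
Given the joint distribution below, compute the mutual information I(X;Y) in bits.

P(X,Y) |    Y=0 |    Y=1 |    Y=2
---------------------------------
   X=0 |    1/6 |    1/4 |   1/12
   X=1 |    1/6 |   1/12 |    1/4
0.1258 bits

Mutual information: I(X;Y) = H(X) + H(Y) - H(X,Y)

Marginals:
P(X) = (1/2, 1/2), H(X) = 1.0000 bits
P(Y) = (1/3, 1/3, 1/3), H(Y) = 1.5850 bits

Joint entropy: H(X,Y) = 2.4591 bits

I(X;Y) = 1.0000 + 1.5850 - 2.4591 = 0.1258 bits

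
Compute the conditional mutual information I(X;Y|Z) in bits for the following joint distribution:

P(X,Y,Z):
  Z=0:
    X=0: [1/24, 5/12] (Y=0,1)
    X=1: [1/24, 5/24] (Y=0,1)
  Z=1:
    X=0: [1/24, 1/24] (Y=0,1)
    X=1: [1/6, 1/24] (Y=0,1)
0.0242 bits

Conditional mutual information: I(X;Y|Z) = H(X|Z) + H(Y|Z) - H(X,Y|Z)

H(Z) = 0.8709
H(X,Z) = 1.7861 → H(X|Z) = 0.9152
H(Y,Z) = 1.4928 → H(Y|Z) = 0.6219
H(X,Y,Z) = 2.3838 → H(X,Y|Z) = 1.5129

I(X;Y|Z) = 0.9152 + 0.6219 - 1.5129 = 0.0242 bits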